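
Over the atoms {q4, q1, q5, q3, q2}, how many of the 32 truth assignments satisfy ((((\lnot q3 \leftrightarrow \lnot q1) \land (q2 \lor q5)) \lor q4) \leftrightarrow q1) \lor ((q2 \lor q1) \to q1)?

Initial set: {T (((((\lnot q3 \leftrightarrow \lnot q1) \land (q2 \lor q5)) \lor q4) \leftrightarrow q1) \lor ((q2 \lor q1) \to q1))}.
T (((((\lnot q3 \leftrightarrow \lnot q1) \land (q2 \lor q5)) \lor q4) \leftrightarrow q1) \lor ((q2 \lor q1) \to q1)): β-rule — branch into T ((((\lnot q3 \leftrightarrow \lnot q1) \land (q2 \lor q5)) \lor q4) \leftrightarrow q1)  //  T ((q2 \lor q1) \to q1).
  branch 1 (add T ((((\lnot q3 \leftrightarrow \lnot q1) \land (q2 \lor q5)) \lor q4) \leftrightarrow q1)):
    T ((((\lnot q3 \leftrightarrow \lnot q1) \land (q2 \lor q5)) \lor q4) \leftrightarrow q1): β-rule — branch into T (((\lnot q3 \leftrightarrow \lnot q1) \land (q2 \lor q5)) \lor q4), T q1  //  F (((\lnot q3 \leftrightarrow \lnot q1) \land (q2 \lor q5)) \lor q4), F q1.
      branch 1.1 (add T (((\lnot q3 \leftrightarrow \lnot q1) \land (q2 \lor q5)) \lor q4), T q1):
        T (((\lnot q3 \leftrightarrow \lnot q1) \land (q2 \lor q5)) \lor q4): β-rule — branch into T ((\lnot q3 \leftrightarrow \lnot q1) \land (q2 \lor q5))  //  T q4.
          branch 1.1.1 (add T ((\lnot q3 \leftrightarrow \lnot q1) \land (q2 \lor q5))):
            T ((\lnot q3 \leftrightarrow \lnot q1) \land (q2 \lor q5)): α-rule — add T (\lnot q3 \leftrightarrow \lnot q1), T (q2 \lor q5).
            T (\lnot q3 \leftrightarrow \lnot q1): β-rule — branch into T \lnot q3, T \lnot q1  //  F \lnot q3, F \lnot q1.
              branch 1.1.1.1 (add T \lnot q3, T \lnot q1):
                × closes — contains both q1 and \lnot q1.
              branch 1.1.1.2 (add F \lnot q3, F \lnot q1):
                T (q2 \lor q5): β-rule — branch into T q2  //  T q5.
                  branch 1.1.1.2.1 (add T q2):
                    ○ open, literals {q1=true, q2=true, q3=true}.
                  branch 1.1.1.2.2 (add T q5):
                    ○ open, literals {q1=true, q3=true, q5=true}.
          branch 1.1.2 (add T q4):
            ○ open, literals {q1=true, q4=true}.
      branch 1.2 (add F (((\lnot q3 \leftrightarrow \lnot q1) \land (q2 \lor q5)) \lor q4), F q1):
        F (((\lnot q3 \leftrightarrow \lnot q1) \land (q2 \lor q5)) \lor q4): α-rule — add F ((\lnot q3 \leftrightarrow \lnot q1) \land (q2 \lor q5)), F q4.
        F ((\lnot q3 \leftrightarrow \lnot q1) \land (q2 \lor q5)): β-rule — branch into F (\lnot q3 \leftrightarrow \lnot q1)  //  F (q2 \lor q5).
          branch 1.2.1 (add F (\lnot q3 \leftrightarrow \lnot q1)):
            F (\lnot q3 \leftrightarrow \lnot q1): β-rule — branch into T \lnot q3, F \lnot q1  //  F \lnot q3, T \lnot q1.
              branch 1.2.1.1 (add T \lnot q3, F \lnot q1):
                × closes — contains both q1 and \lnot q1.
              branch 1.2.1.2 (add F \lnot q3, T \lnot q1):
                ○ open, literals {q1=false, q3=true, q4=false}.
          branch 1.2.2 (add F (q2 \lor q5)):
            F (q2 \lor q5): α-rule — add F q2, F q5.
            ○ open, literals {q1=false, q2=false, q4=false, q5=false}.
  branch 2 (add T ((q2 \lor q1) \to q1)):
    T ((q2 \lor q1) \to q1): β-rule — branch into F (q2 \lor q1)  //  T q1.
      branch 2.1 (add F (q2 \lor q1)):
        F (q2 \lor q1): α-rule — add F q2, F q1.
        ○ open, literals {q1=false, q2=false}.
      branch 2.2 (add T q1):
        ○ open, literals {q1=true}.
2 branches closed, 7 open.
Each open branch fixes some atoms; the unmentioned ones are free. Counting distinct full assignments: branch {q1=true, q2=true, q3=true} (q4, q5) contributes 4 new; branch {q1=true, q3=true, q5=true} (q4, q2) contributes 2 new; branch {q1=true, q4=true} (q5, q3, q2) contributes 5 new; branch {q1=false, q3=true, q4=false} (q5, q2) contributes 4 new; branch {q1=false, q2=false, q4=false, q5=false} (q3) contributes 1 new; branch {q1=false, q2=false} (q4, q5, q3) contributes 5 new; branch {q1=true} (q4, q5, q3, q2) contributes 5 new. Total: 26.

26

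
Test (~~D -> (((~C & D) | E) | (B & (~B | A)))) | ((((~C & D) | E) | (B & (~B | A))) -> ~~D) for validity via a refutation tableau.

Valid

Assume the negation and expand:
Initial set: {F ((~~D -> (((~C & D) | E) | (B & (~B | A)))) | ((((~C & D) | E) | (B & (~B | A))) -> ~~D))}.
F ((~~D -> (((~C & D) | E) | (B & (~B | A)))) | ((((~C & D) | E) | (B & (~B | A))) -> ~~D)): α-rule — add F (~~D -> (((~C & D) | E) | (B & (~B | A)))), F ((((~C & D) | E) | (B & (~B | A))) -> ~~D).
F (~~D -> (((~C & D) | E) | (B & (~B | A)))): α-rule — add T ~~D, F (((~C & D) | E) | (B & (~B | A))).
F ((((~C & D) | E) | (B & (~B | A))) -> ~~D): α-rule — add T (((~C & D) | E) | (B & (~B | A))), F ~~D.
T ~~D: drop double negation, giving T D.
F (((~C & D) | E) | (B & (~B | A))): α-rule — add F ((~C & D) | E), F (B & (~B | A)).
F ~~D: drop double negation, giving F D.
× closes — contains both D and ~D.
All 1 branch closes.
Every branch closed, so the negation is unsatisfiable and the formula is valid.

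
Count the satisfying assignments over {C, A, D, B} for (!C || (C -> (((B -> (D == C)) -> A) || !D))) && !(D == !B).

Initial set: {((!C || (C -> (((B -> (D == C)) -> A) || !D))) && !(D == !B))}.
((!C || (C -> (((B -> (D == C)) -> A) || !D))) && !(D == !B)): α-rule — add (!C || (C -> (((B -> (D == C)) -> A) || !D))), !(D == !B).
(!C || (C -> (((B -> (D == C)) -> A) || !D))): β-rule — branch into !C  //  (C -> (((B -> (D == C)) -> A) || !D)).
  branch 1 (add !C):
    !(D == !B): β-rule — branch into D, !!B  //  !D, !B.
      branch 1.1 (add D, !!B):
        ○ open, literals {B=T, C=F, D=T}.
      branch 1.2 (add !D, !B):
        ○ open, literals {B=F, C=F, D=F}.
  branch 2 (add (C -> (((B -> (D == C)) -> A) || !D))):
    !(D == !B): β-rule — branch into D, !!B  //  !D, !B.
      branch 2.1 (add D, !!B):
        (C -> (((B -> (D == C)) -> A) || !D)): β-rule — branch into !C  //  (((B -> (D == C)) -> A) || !D).
          branch 2.1.1 (add !C):
            ○ open, literals {B=T, C=F, D=T}.
          branch 2.1.2 (add (((B -> (D == C)) -> A) || !D)):
            (((B -> (D == C)) -> A) || !D): β-rule — branch into ((B -> (D == C)) -> A)  //  !D.
              branch 2.1.2.1 (add ((B -> (D == C)) -> A)):
                ((B -> (D == C)) -> A): β-rule — branch into !(B -> (D == C))  //  A.
                  branch 2.1.2.1.1 (add !(B -> (D == C))):
                    !(B -> (D == C)): α-rule — add B, !(D == C).
                    !(D == C): β-rule — branch into D, !C  //  !D, C.
                      branch 2.1.2.1.1.1 (add D, !C):
                        ○ open, literals {B=T, C=F, D=T}.
                      branch 2.1.2.1.1.2 (add !D, C):
                        × closes — contains both D and !D.
                  branch 2.1.2.1.2 (add A):
                    ○ open, literals {A=T, B=T, D=T}.
              branch 2.1.2.2 (add !D):
                × closes — contains both D and !D.
      branch 2.2 (add !D, !B):
        (C -> (((B -> (D == C)) -> A) || !D)): β-rule — branch into !C  //  (((B -> (D == C)) -> A) || !D).
          branch 2.2.1 (add !C):
            ○ open, literals {B=F, C=F, D=F}.
          branch 2.2.2 (add (((B -> (D == C)) -> A) || !D)):
            (((B -> (D == C)) -> A) || !D): β-rule — branch into ((B -> (D == C)) -> A)  //  !D.
              branch 2.2.2.1 (add ((B -> (D == C)) -> A)):
                ((B -> (D == C)) -> A): β-rule — branch into !(B -> (D == C))  //  A.
                  branch 2.2.2.1.1 (add !(B -> (D == C))):
                    !(B -> (D == C)): α-rule — add B, !(D == C).
                    × closes — contains both B and !B.
                  branch 2.2.2.1.2 (add A):
                    ○ open, literals {A=T, B=F, D=F}.
              branch 2.2.2.2 (add !D):
                ○ open, literals {B=F, D=F}.
3 branches closed, 8 open.
Each open branch fixes some atoms; the unmentioned ones are free. Counting distinct full assignments: branch {B=T, C=F, D=T} (A) contributes 2 new; branch {B=F, C=F, D=F} (A) contributes 2 new; branch {B=T, C=F, D=T} (A) contributes 0 new; branch {B=T, C=F, D=T} (A) contributes 0 new; branch {A=T, B=T, D=T} (C) contributes 1 new; branch {B=F, C=F, D=F} (A) contributes 0 new; branch {A=T, B=F, D=F} (C) contributes 1 new; branch {B=F, D=F} (C, A) contributes 1 new. Total: 7.

7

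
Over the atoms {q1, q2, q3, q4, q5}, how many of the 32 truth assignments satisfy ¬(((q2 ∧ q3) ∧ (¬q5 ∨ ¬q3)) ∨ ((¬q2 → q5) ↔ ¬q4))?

14

Initial set: {T ¬(((q2 ∧ q3) ∧ (¬q5 ∨ ¬q3)) ∨ ((¬q2 → q5) ↔ ¬q4))}.
T ¬(((q2 ∧ q3) ∧ (¬q5 ∨ ¬q3)) ∨ ((¬q2 → q5) ↔ ¬q4)): α-rule — add F ((q2 ∧ q3) ∧ (¬q5 ∨ ¬q3)), F ((¬q2 → q5) ↔ ¬q4).
F ((q2 ∧ q3) ∧ (¬q5 ∨ ¬q3)): β-rule — branch into F (q2 ∧ q3)  //  F (¬q5 ∨ ¬q3).
  branch 1 (add F (q2 ∧ q3)):
    F ((¬q2 → q5) ↔ ¬q4): β-rule — branch into T (¬q2 → q5), F ¬q4  //  F (¬q2 → q5), T ¬q4.
      branch 1.1 (add T (¬q2 → q5), F ¬q4):
        F (q2 ∧ q3): β-rule — branch into F q2  //  F q3.
          branch 1.1.1 (add F q2):
            T (¬q2 → q5): β-rule — branch into F ¬q2  //  T q5.
              branch 1.1.1.1 (add F ¬q2):
                × closes — contains both q2 and ¬q2.
              branch 1.1.1.2 (add T q5):
                ○ open, literals {q2=F, q4=T, q5=T}.
          branch 1.1.2 (add F q3):
            T (¬q2 → q5): β-rule — branch into F ¬q2  //  T q5.
              branch 1.1.2.1 (add F ¬q2):
                ○ open, literals {q2=T, q3=F, q4=T}.
              branch 1.1.2.2 (add T q5):
                ○ open, literals {q3=F, q4=T, q5=T}.
      branch 1.2 (add F (¬q2 → q5), T ¬q4):
        F (¬q2 → q5): α-rule — add T ¬q2, F q5.
        F (q2 ∧ q3): β-rule — branch into F q2  //  F q3.
          branch 1.2.1 (add F q2):
            ○ open, literals {q2=F, q4=F, q5=F}.
          branch 1.2.2 (add F q3):
            ○ open, literals {q2=F, q3=F, q4=F, q5=F}.
  branch 2 (add F (¬q5 ∨ ¬q3)):
    F (¬q5 ∨ ¬q3): α-rule — add F ¬q5, F ¬q3.
    F ((¬q2 → q5) ↔ ¬q4): β-rule — branch into T (¬q2 → q5), F ¬q4  //  F (¬q2 → q5), T ¬q4.
      branch 2.1 (add T (¬q2 → q5), F ¬q4):
        T (¬q2 → q5): β-rule — branch into F ¬q2  //  T q5.
          branch 2.1.1 (add F ¬q2):
            ○ open, literals {q2=T, q3=T, q4=T, q5=T}.
          branch 2.1.2 (add T q5):
            ○ open, literals {q3=T, q4=T, q5=T}.
      branch 2.2 (add F (¬q2 → q5), T ¬q4):
        F (¬q2 → q5): α-rule — add T ¬q2, F q5.
        × closes — contains both q5 and ¬q5.
2 branches closed, 7 open.
Each open branch fixes some atoms; the unmentioned ones are free. Counting distinct full assignments: branch {q2=F, q4=T, q5=T} (q1, q3) contributes 4 new; branch {q2=T, q3=F, q4=T} (q1, q5) contributes 4 new; branch {q3=F, q4=T, q5=T} (q1, q2) contributes 0 new; branch {q2=F, q4=F, q5=F} (q1, q3) contributes 4 new; branch {q2=F, q3=F, q4=F, q5=F} (q1) contributes 0 new; branch {q2=T, q3=T, q4=T, q5=T} (q1) contributes 2 new; branch {q3=T, q4=T, q5=T} (q1, q2) contributes 0 new. Total: 14.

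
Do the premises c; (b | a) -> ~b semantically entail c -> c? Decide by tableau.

Initial set: {c; ((b | a) -> ~b); ~(c -> c)}.
~(c -> c): α-rule — add c, ~c.
× closes — contains both c and ~c.
All 1 branch closes.
Every branch closed, so the premises entail the conclusion.

Yes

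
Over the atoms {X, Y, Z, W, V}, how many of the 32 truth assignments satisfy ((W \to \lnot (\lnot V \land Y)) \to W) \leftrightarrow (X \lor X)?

16

Initial set: {T (((W \to \lnot (\lnot V \land Y)) \to W) \leftrightarrow (X \lor X))}.
T (((W \to \lnot (\lnot V \land Y)) \to W) \leftrightarrow (X \lor X)): β-rule — branch into T ((W \to \lnot (\lnot V \land Y)) \to W), T (X \lor X)  //  F ((W \to \lnot (\lnot V \land Y)) \to W), F (X \lor X).
  branch 1 (add T ((W \to \lnot (\lnot V \land Y)) \to W), T (X \lor X)):
    T ((W \to \lnot (\lnot V \land Y)) \to W): β-rule — branch into F (W \to \lnot (\lnot V \land Y))  //  T W.
      branch 1.1 (add F (W \to \lnot (\lnot V \land Y))):
        F (W \to \lnot (\lnot V \land Y)): α-rule — add T W, F \lnot (\lnot V \land Y).
        F \lnot (\lnot V \land Y): α-rule — add T \lnot V, T Y.
        T (X \lor X): β-rule — branch into T X  //  T X.
          branch 1.1.1 (add T X):
            ○ open, literals {V=F, W=T, X=T, Y=T}.
          branch 1.1.2 (add T X):
            ○ open, literals {V=F, W=T, X=T, Y=T}.
      branch 1.2 (add T W):
        T (X \lor X): β-rule — branch into T X  //  T X.
          branch 1.2.1 (add T X):
            ○ open, literals {W=T, X=T}.
          branch 1.2.2 (add T X):
            ○ open, literals {W=T, X=T}.
  branch 2 (add F ((W \to \lnot (\lnot V \land Y)) \to W), F (X \lor X)):
    F ((W \to \lnot (\lnot V \land Y)) \to W): α-rule — add T (W \to \lnot (\lnot V \land Y)), F W.
    F (X \lor X): α-rule — add F X, F X.
    T (W \to \lnot (\lnot V \land Y)): β-rule — branch into F W  //  T \lnot (\lnot V \land Y).
      branch 2.1 (add F W):
        ○ open, literals {W=F, X=F}.
      branch 2.2 (add T \lnot (\lnot V \land Y)):
        T \lnot (\lnot V \land Y): β-rule — branch into F \lnot V  //  F Y.
          branch 2.2.1 (add F \lnot V):
            ○ open, literals {V=T, W=F, X=F}.
          branch 2.2.2 (add F Y):
            ○ open, literals {W=F, X=F, Y=F}.
0 branches closed, 7 open.
Each open branch fixes some atoms; the unmentioned ones are free. Counting distinct full assignments: branch {V=F, W=T, X=T, Y=T} (Z) contributes 2 new; branch {V=F, W=T, X=T, Y=T} (Z) contributes 0 new; branch {W=T, X=T} (Y, Z, V) contributes 6 new; branch {W=T, X=T} (Y, Z, V) contributes 0 new; branch {W=F, X=F} (Y, Z, V) contributes 8 new; branch {V=T, W=F, X=F} (Y, Z) contributes 0 new; branch {W=F, X=F, Y=F} (Z, V) contributes 0 new. Total: 16.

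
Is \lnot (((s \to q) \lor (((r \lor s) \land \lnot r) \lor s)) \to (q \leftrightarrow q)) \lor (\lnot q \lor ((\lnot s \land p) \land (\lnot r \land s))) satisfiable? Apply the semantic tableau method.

Initial set: {(\lnot (((s \to q) \lor (((r \lor s) \land \lnot r) \lor s)) \to (q \leftrightarrow q)) \lor (\lnot q \lor ((\lnot s \land p) \land (\lnot r \land s))))}.
(\lnot (((s \to q) \lor (((r \lor s) \land \lnot r) \lor s)) \to (q \leftrightarrow q)) \lor (\lnot q \lor ((\lnot s \land p) \land (\lnot r \land s)))): β-rule — branch into \lnot (((s \to q) \lor (((r \lor s) \land \lnot r) \lor s)) \to (q \leftrightarrow q))  //  (\lnot q \lor ((\lnot s \land p) \land (\lnot r \land s))).
  branch 1 (add \lnot (((s \to q) \lor (((r \lor s) \land \lnot r) \lor s)) \to (q \leftrightarrow q))):
    \lnot (((s \to q) \lor (((r \lor s) \land \lnot r) \lor s)) \to (q \leftrightarrow q)): α-rule — add ((s \to q) \lor (((r \lor s) \land \lnot r) \lor s)), \lnot (q \leftrightarrow q).
    ((s \to q) \lor (((r \lor s) \land \lnot r) \lor s)): β-rule — branch into (s \to q)  //  (((r \lor s) \land \lnot r) \lor s).
      branch 1.1 (add (s \to q)):
        \lnot (q \leftrightarrow q): β-rule — branch into q, \lnot q  //  \lnot q, q.
          branch 1.1.1 (add q, \lnot q):
            × closes — contains both q and \lnot q.
          branch 1.1.2 (add \lnot q, q):
            × closes — contains both q and \lnot q.
      branch 1.2 (add (((r \lor s) \land \lnot r) \lor s)):
        \lnot (q \leftrightarrow q): β-rule — branch into q, \lnot q  //  \lnot q, q.
          branch 1.2.1 (add q, \lnot q):
            × closes — contains both q and \lnot q.
          branch 1.2.2 (add \lnot q, q):
            × closes — contains both q and \lnot q.
  branch 2 (add (\lnot q \lor ((\lnot s \land p) \land (\lnot r \land s)))):
    (\lnot q \lor ((\lnot s \land p) \land (\lnot r \land s))): β-rule — branch into \lnot q  //  ((\lnot s \land p) \land (\lnot r \land s)).
      branch 2.1 (add \lnot q):
        ○ open, literals {q=F}.
      branch 2.2 (add ((\lnot s \land p) \land (\lnot r \land s))):
        ((\lnot s \land p) \land (\lnot r \land s)): α-rule — add (\lnot s \land p), (\lnot r \land s).
        (\lnot s \land p): α-rule — add \lnot s, p.
        (\lnot r \land s): α-rule — add \lnot r, s.
        × closes — contains both s and \lnot s.
5 branches closed, 1 open.
An open branch gives a satisfying assignment: q=F.

Satisfiable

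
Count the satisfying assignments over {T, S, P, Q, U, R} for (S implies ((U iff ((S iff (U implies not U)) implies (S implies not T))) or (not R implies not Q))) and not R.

30

Initial set: {((S implies ((U iff ((S iff (U implies not U)) implies (S implies not T))) or (not R implies not Q))) and not R)}.
((S implies ((U iff ((S iff (U implies not U)) implies (S implies not T))) or (not R implies not Q))) and not R): α-rule — add (S implies ((U iff ((S iff (U implies not U)) implies (S implies not T))) or (not R implies not Q))), not R.
(S implies ((U iff ((S iff (U implies not U)) implies (S implies not T))) or (not R implies not Q))): β-rule — branch into not S  //  ((U iff ((S iff (U implies not U)) implies (S implies not T))) or (not R implies not Q)).
  branch 1 (add not S):
    ○ open, literals {R=0, S=0}.
  branch 2 (add ((U iff ((S iff (U implies not U)) implies (S implies not T))) or (not R implies not Q))):
    ((U iff ((S iff (U implies not U)) implies (S implies not T))) or (not R implies not Q)): β-rule — branch into (U iff ((S iff (U implies not U)) implies (S implies not T)))  //  (not R implies not Q).
      branch 2.1 (add (U iff ((S iff (U implies not U)) implies (S implies not T)))):
        (U iff ((S iff (U implies not U)) implies (S implies not T))): β-rule — branch into U, ((S iff (U implies not U)) implies (S implies not T))  //  not U, not ((S iff (U implies not U)) implies (S implies not T)).
          branch 2.1.1 (add U, ((S iff (U implies not U)) implies (S implies not T))):
            ((S iff (U implies not U)) implies (S implies not T)): β-rule — branch into not (S iff (U implies not U))  //  (S implies not T).
              branch 2.1.1.1 (add not (S iff (U implies not U))):
                not (S iff (U implies not U)): β-rule — branch into S, not (U implies not U)  //  not S, (U implies not U).
                  branch 2.1.1.1.1 (add S, not (U implies not U)):
                    not (U implies not U): α-rule — add U, not not U.
                    ○ open, literals {R=0, S=1, U=1}.
                  branch 2.1.1.1.2 (add not S, (U implies not U)):
                    (U implies not U): β-rule — branch into not U  //  not U.
                      branch 2.1.1.1.2.1 (add not U):
                        × closes — contains both U and not U.
                      branch 2.1.1.1.2.2 (add not U):
                        × closes — contains both U and not U.
              branch 2.1.1.2 (add (S implies not T)):
                (S implies not T): β-rule — branch into not S  //  not T.
                  branch 2.1.1.2.1 (add not S):
                    ○ open, literals {R=0, S=0, U=1}.
                  branch 2.1.1.2.2 (add not T):
                    ○ open, literals {R=0, T=0, U=1}.
          branch 2.1.2 (add not U, not ((S iff (U implies not U)) implies (S implies not T))):
            not ((S iff (U implies not U)) implies (S implies not T)): α-rule — add (S iff (U implies not U)), not (S implies not T).
            not (S implies not T): α-rule — add S, not not T.
            (S iff (U implies not U)): β-rule — branch into S, (U implies not U)  //  not S, not (U implies not U).
              branch 2.1.2.1 (add S, (U implies not U)):
                (U implies not U): β-rule — branch into not U  //  not U.
                  branch 2.1.2.1.1 (add not U):
                    ○ open, literals {R=0, S=1, T=1, U=0}.
                  branch 2.1.2.1.2 (add not U):
                    ○ open, literals {R=0, S=1, T=1, U=0}.
              branch 2.1.2.2 (add not S, not (U implies not U)):
                × closes — contains both S and not S.
      branch 2.2 (add (not R implies not Q)):
        (not R implies not Q): β-rule — branch into not not R  //  not Q.
          branch 2.2.1 (add not not R):
            × closes — contains both R and not R.
          branch 2.2.2 (add not Q):
            ○ open, literals {Q=0, R=0}.
4 branches closed, 7 open.
Each open branch fixes some atoms; the unmentioned ones are free. Counting distinct full assignments: branch {R=0, S=0} (T, P, Q, U) contributes 16 new; branch {R=0, S=1, U=1} (T, P, Q) contributes 8 new; branch {R=0, S=0, U=1} (T, P, Q) contributes 0 new; branch {R=0, T=0, U=1} (S, P, Q) contributes 0 new; branch {R=0, S=1, T=1, U=0} (P, Q) contributes 4 new; branch {R=0, S=1, T=1, U=0} (P, Q) contributes 0 new; branch {Q=0, R=0} (T, S, P, U) contributes 2 new. Total: 30.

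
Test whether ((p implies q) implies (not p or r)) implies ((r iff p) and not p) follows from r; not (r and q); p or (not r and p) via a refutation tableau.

No

Initial set: {r; not (r and q); (p or (not r and p)); not (((p implies q) implies (not p or r)) implies ((r iff p) and not p))}.
not (((p implies q) implies (not p or r)) implies ((r iff p) and not p)): α-rule — add ((p implies q) implies (not p or r)), not ((r iff p) and not p).
not (r and q): β-rule — branch into not r  //  not q.
  branch 1 (add not r):
    × closes — contains both r and not r.
  branch 2 (add not q):
    (p or (not r and p)): β-rule — branch into p  //  (not r and p).
      branch 2.1 (add p):
        ((p implies q) implies (not p or r)): β-rule — branch into not (p implies q)  //  (not p or r).
          branch 2.1.1 (add not (p implies q)):
            not (p implies q): α-rule — add p, not q.
            not ((r iff p) and not p): β-rule — branch into not (r iff p)  //  not not p.
              branch 2.1.1.1 (add not (r iff p)):
                not (r iff p): β-rule — branch into r, not p  //  not r, p.
                  branch 2.1.1.1.1 (add r, not p):
                    × closes — contains both p and not p.
                  branch 2.1.1.1.2 (add not r, p):
                    × closes — contains both r and not r.
              branch 2.1.1.2 (add not not p):
                ○ open, literals {p=1, q=0, r=1}.
          branch 2.1.2 (add (not p or r)):
            not ((r iff p) and not p): β-rule — branch into not (r iff p)  //  not not p.
              branch 2.1.2.1 (add not (r iff p)):
                (not p or r): β-rule — branch into not p  //  r.
                  branch 2.1.2.1.1 (add not p):
                    × closes — contains both p and not p.
                  branch 2.1.2.1.2 (add r):
                    not (r iff p): β-rule — branch into r, not p  //  not r, p.
                      branch 2.1.2.1.2.1 (add r, not p):
                        × closes — contains both p and not p.
                      branch 2.1.2.1.2.2 (add not r, p):
                        × closes — contains both r and not r.
              branch 2.1.2.2 (add not not p):
                (not p or r): β-rule — branch into not p  //  r.
                  branch 2.1.2.2.1 (add not p):
                    × closes — contains both p and not p.
                  branch 2.1.2.2.2 (add r):
                    ○ open, literals {p=1, q=0, r=1}.
      branch 2.2 (add (not r and p)):
        (not r and p): α-rule — add not r, p.
        × closes — contains both r and not r.
8 branches closed, 2 open.
An open branch gives a countermodel: p=1, q=0, r=1 (unmentioned atoms arbitrary); the premises hold there but the conclusion fails.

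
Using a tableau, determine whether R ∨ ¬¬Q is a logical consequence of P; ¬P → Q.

No

Initial set: {T P; T (¬P → Q); F (R ∨ ¬¬Q)}.
F (R ∨ ¬¬Q): α-rule — add F R, F ¬¬Q.
F ¬¬Q: drop double negation, giving F Q.
T (¬P → Q): β-rule — branch into F ¬P  //  T Q.
  branch 1 (add F ¬P):
    ○ open, literals {P=1, Q=0, R=0}.
  branch 2 (add T Q):
    × closes — contains both Q and ¬Q.
1 branch closed, 1 open.
An open branch gives a countermodel: P=1, Q=0, R=0 (unmentioned atoms arbitrary); the premises hold there but the conclusion fails.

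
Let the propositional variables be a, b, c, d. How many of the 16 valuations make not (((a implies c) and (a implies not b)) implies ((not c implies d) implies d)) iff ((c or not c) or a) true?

Initial set: {T (not (((a implies c) and (a implies not b)) implies ((not c implies d) implies d)) iff ((c or not c) or a))}.
T (not (((a implies c) and (a implies not b)) implies ((not c implies d) implies d)) iff ((c or not c) or a)): β-rule — branch into T not (((a implies c) and (a implies not b)) implies ((not c implies d) implies d)), T ((c or not c) or a)  //  F not (((a implies c) and (a implies not b)) implies ((not c implies d) implies d)), F ((c or not c) or a).
  branch 1 (add T not (((a implies c) and (a implies not b)) implies ((not c implies d) implies d)), T ((c or not c) or a)):
    T not (((a implies c) and (a implies not b)) implies ((not c implies d) implies d)): α-rule — add T ((a implies c) and (a implies not b)), F ((not c implies d) implies d).
    T ((a implies c) and (a implies not b)): α-rule — add T (a implies c), T (a implies not b).
    F ((not c implies d) implies d): α-rule — add T (not c implies d), F d.
    T ((c or not c) or a): β-rule — branch into T (c or not c)  //  T a.
      branch 1.1 (add T (c or not c)):
        T (a implies c): β-rule — branch into F a  //  T c.
          branch 1.1.1 (add F a):
            T (a implies not b): β-rule — branch into F a  //  T not b.
              branch 1.1.1.1 (add F a):
                T (not c implies d): β-rule — branch into F not c  //  T d.
                  branch 1.1.1.1.1 (add F not c):
                    T (c or not c): β-rule — branch into T c  //  T not c.
                      branch 1.1.1.1.1.1 (add T c):
                        ○ open, literals {a=F, c=T, d=F}.
                      branch 1.1.1.1.1.2 (add T not c):
                        × closes — contains both c and not c.
                  branch 1.1.1.1.2 (add T d):
                    × closes — contains both d and not d.
              branch 1.1.1.2 (add T not b):
                T (not c implies d): β-rule — branch into F not c  //  T d.
                  branch 1.1.1.2.1 (add F not c):
                    T (c or not c): β-rule — branch into T c  //  T not c.
                      branch 1.1.1.2.1.1 (add T c):
                        ○ open, literals {a=F, b=F, c=T, d=F}.
                      branch 1.1.1.2.1.2 (add T not c):
                        × closes — contains both c and not c.
                  branch 1.1.1.2.2 (add T d):
                    × closes — contains both d and not d.
          branch 1.1.2 (add T c):
            T (a implies not b): β-rule — branch into F a  //  T not b.
              branch 1.1.2.1 (add F a):
                T (not c implies d): β-rule — branch into F not c  //  T d.
                  branch 1.1.2.1.1 (add F not c):
                    T (c or not c): β-rule — branch into T c  //  T not c.
                      branch 1.1.2.1.1.1 (add T c):
                        ○ open, literals {a=F, c=T, d=F}.
                      branch 1.1.2.1.1.2 (add T not c):
                        × closes — contains both c and not c.
                  branch 1.1.2.1.2 (add T d):
                    × closes — contains both d and not d.
              branch 1.1.2.2 (add T not b):
                T (not c implies d): β-rule — branch into F not c  //  T d.
                  branch 1.1.2.2.1 (add F not c):
                    T (c or not c): β-rule — branch into T c  //  T not c.
                      branch 1.1.2.2.1.1 (add T c):
                        ○ open, literals {b=F, c=T, d=F}.
                      branch 1.1.2.2.1.2 (add T not c):
                        × closes — contains both c and not c.
                  branch 1.1.2.2.2 (add T d):
                    × closes — contains both d and not d.
      branch 1.2 (add T a):
        T (a implies c): β-rule — branch into F a  //  T c.
          branch 1.2.1 (add F a):
            × closes — contains both a and not a.
          branch 1.2.2 (add T c):
            T (a implies not b): β-rule — branch into F a  //  T not b.
              branch 1.2.2.1 (add F a):
                × closes — contains both a and not a.
              branch 1.2.2.2 (add T not b):
                T (not c implies d): β-rule — branch into F not c  //  T d.
                  branch 1.2.2.2.1 (add F not c):
                    ○ open, literals {a=T, b=F, c=T, d=F}.
                  branch 1.2.2.2.2 (add T d):
                    × closes — contains both d and not d.
  branch 2 (add F not (((a implies c) and (a implies not b)) implies ((not c implies d) implies d)), F ((c or not c) or a)):
    F ((c or not c) or a): α-rule — add F (c or not c), F a.
    F (c or not c): α-rule — add F c, F not c.
    × closes — contains both c and not c.
12 branches closed, 5 open.
Each open branch fixes some atoms; the unmentioned ones are free. Counting distinct full assignments: branch {a=F, c=T, d=F} (b) contributes 2 new; branch {a=F, b=F, c=T, d=F} (none free) contributes 0 new; branch {a=F, c=T, d=F} (b) contributes 0 new; branch {b=F, c=T, d=F} (a) contributes 1 new; branch {a=T, b=F, c=T, d=F} (none free) contributes 0 new. Total: 3.

3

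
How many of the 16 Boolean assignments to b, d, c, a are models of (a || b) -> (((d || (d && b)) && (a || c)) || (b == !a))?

14

Initial set: {((a || b) -> (((d || (d && b)) && (a || c)) || (b == !a)))}.
((a || b) -> (((d || (d && b)) && (a || c)) || (b == !a))): β-rule — branch into !(a || b)  //  (((d || (d && b)) && (a || c)) || (b == !a)).
  branch 1 (add !(a || b)):
    !(a || b): α-rule — add !a, !b.
    ○ open, literals {a=F, b=F}.
  branch 2 (add (((d || (d && b)) && (a || c)) || (b == !a))):
    (((d || (d && b)) && (a || c)) || (b == !a)): β-rule — branch into ((d || (d && b)) && (a || c))  //  (b == !a).
      branch 2.1 (add ((d || (d && b)) && (a || c))):
        ((d || (d && b)) && (a || c)): α-rule — add (d || (d && b)), (a || c).
        (d || (d && b)): β-rule — branch into d  //  (d && b).
          branch 2.1.1 (add d):
            (a || c): β-rule — branch into a  //  c.
              branch 2.1.1.1 (add a):
                ○ open, literals {a=T, d=T}.
              branch 2.1.1.2 (add c):
                ○ open, literals {c=T, d=T}.
          branch 2.1.2 (add (d && b)):
            (d && b): α-rule — add d, b.
            (a || c): β-rule — branch into a  //  c.
              branch 2.1.2.1 (add a):
                ○ open, literals {a=T, b=T, d=T}.
              branch 2.1.2.2 (add c):
                ○ open, literals {b=T, c=T, d=T}.
      branch 2.2 (add (b == !a)):
        (b == !a): β-rule — branch into b, !a  //  !b, !!a.
          branch 2.2.1 (add b, !a):
            ○ open, literals {a=F, b=T}.
          branch 2.2.2 (add !b, !!a):
            ○ open, literals {a=T, b=F}.
0 branches closed, 7 open.
Each open branch fixes some atoms; the unmentioned ones are free. Counting distinct full assignments: branch {a=F, b=F} (d, c) contributes 4 new; branch {a=T, d=T} (b, c) contributes 4 new; branch {c=T, d=T} (b, a) contributes 1 new; branch {a=T, b=T, d=T} (c) contributes 0 new; branch {b=T, c=T, d=T} (a) contributes 0 new; branch {a=F, b=T} (d, c) contributes 3 new; branch {a=T, b=F} (d, c) contributes 2 new. Total: 14.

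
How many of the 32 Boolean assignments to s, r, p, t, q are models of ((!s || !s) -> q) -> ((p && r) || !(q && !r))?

Initial set: {(((!s || !s) -> q) -> ((p && r) || !(q && !r)))}.
(((!s || !s) -> q) -> ((p && r) || !(q && !r))): β-rule — branch into !((!s || !s) -> q)  //  ((p && r) || !(q && !r)).
  branch 1 (add !((!s || !s) -> q)):
    !((!s || !s) -> q): α-rule — add (!s || !s), !q.
    (!s || !s): β-rule — branch into !s  //  !s.
      branch 1.1 (add !s):
        ○ open, literals {q=0, s=0}.
      branch 1.2 (add !s):
        ○ open, literals {q=0, s=0}.
  branch 2 (add ((p && r) || !(q && !r))):
    ((p && r) || !(q && !r)): β-rule — branch into (p && r)  //  !(q && !r).
      branch 2.1 (add (p && r)):
        (p && r): α-rule — add p, r.
        ○ open, literals {p=1, r=1}.
      branch 2.2 (add !(q && !r)):
        !(q && !r): β-rule — branch into !q  //  !!r.
          branch 2.2.1 (add !q):
            ○ open, literals {q=0}.
          branch 2.2.2 (add !!r):
            ○ open, literals {r=1}.
0 branches closed, 5 open.
Each open branch fixes some atoms; the unmentioned ones are free. Counting distinct full assignments: branch {q=0, s=0} (r, p, t) contributes 8 new; branch {q=0, s=0} (r, p, t) contributes 0 new; branch {p=1, r=1} (s, t, q) contributes 6 new; branch {q=0} (s, r, p, t) contributes 6 new; branch {r=1} (s, p, t, q) contributes 4 new. Total: 24.

24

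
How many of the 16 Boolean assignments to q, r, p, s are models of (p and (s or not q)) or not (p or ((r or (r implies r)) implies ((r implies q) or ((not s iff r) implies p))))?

7

Initial set: {((p and (s or not q)) or not (p or ((r or (r implies r)) implies ((r implies q) or ((not s iff r) implies p)))))}.
((p and (s or not q)) or not (p or ((r or (r implies r)) implies ((r implies q) or ((not s iff r) implies p))))): β-rule — branch into (p and (s or not q))  //  not (p or ((r or (r implies r)) implies ((r implies q) or ((not s iff r) implies p)))).
  branch 1 (add (p and (s or not q))):
    (p and (s or not q)): α-rule — add p, (s or not q).
    (s or not q): β-rule — branch into s  //  not q.
      branch 1.1 (add s):
        ○ open, literals {p=T, s=T}.
      branch 1.2 (add not q):
        ○ open, literals {p=T, q=F}.
  branch 2 (add not (p or ((r or (r implies r)) implies ((r implies q) or ((not s iff r) implies p))))):
    not (p or ((r or (r implies r)) implies ((r implies q) or ((not s iff r) implies p)))): α-rule — add not p, not ((r or (r implies r)) implies ((r implies q) or ((not s iff r) implies p))).
    not ((r or (r implies r)) implies ((r implies q) or ((not s iff r) implies p))): α-rule — add (r or (r implies r)), not ((r implies q) or ((not s iff r) implies p)).
    not ((r implies q) or ((not s iff r) implies p)): α-rule — add not (r implies q), not ((not s iff r) implies p).
    not (r implies q): α-rule — add r, not q.
    not ((not s iff r) implies p): α-rule — add (not s iff r), not p.
    (r or (r implies r)): β-rule — branch into r  //  (r implies r).
      branch 2.1 (add r):
        (not s iff r): β-rule — branch into not s, r  //  not not s, not r.
          branch 2.1.1 (add not s, r):
            ○ open, literals {p=F, q=F, r=T, s=F}.
          branch 2.1.2 (add not not s, not r):
            × closes — contains both r and not r.
      branch 2.2 (add (r implies r)):
        (not s iff r): β-rule — branch into not s, r  //  not not s, not r.
          branch 2.2.1 (add not s, r):
            (r implies r): β-rule — branch into not r  //  r.
              branch 2.2.1.1 (add not r):
                × closes — contains both r and not r.
              branch 2.2.1.2 (add r):
                ○ open, literals {p=F, q=F, r=T, s=F}.
          branch 2.2.2 (add not not s, not r):
            × closes — contains both r and not r.
3 branches closed, 4 open.
Each open branch fixes some atoms; the unmentioned ones are free. Counting distinct full assignments: branch {p=T, s=T} (q, r) contributes 4 new; branch {p=T, q=F} (r, s) contributes 2 new; branch {p=F, q=F, r=T, s=F} (none free) contributes 1 new; branch {p=F, q=F, r=T, s=F} (none free) contributes 0 new. Total: 7.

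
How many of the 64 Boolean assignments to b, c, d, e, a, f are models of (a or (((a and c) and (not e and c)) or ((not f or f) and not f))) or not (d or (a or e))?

Initial set: {((a or (((a and c) and (not e and c)) or ((not f or f) and not f))) or not (d or (a or e)))}.
((a or (((a and c) and (not e and c)) or ((not f or f) and not f))) or not (d or (a or e))): β-rule — branch into (a or (((a and c) and (not e and c)) or ((not f or f) and not f)))  //  not (d or (a or e)).
  branch 1 (add (a or (((a and c) and (not e and c)) or ((not f or f) and not f)))):
    (a or (((a and c) and (not e and c)) or ((not f or f) and not f))): β-rule — branch into a  //  (((a and c) and (not e and c)) or ((not f or f) and not f)).
      branch 1.1 (add a):
        ○ open, literals {a=1}.
      branch 1.2 (add (((a and c) and (not e and c)) or ((not f or f) and not f))):
        (((a and c) and (not e and c)) or ((not f or f) and not f)): β-rule — branch into ((a and c) and (not e and c))  //  ((not f or f) and not f).
          branch 1.2.1 (add ((a and c) and (not e and c))):
            ((a and c) and (not e and c)): α-rule — add (a and c), (not e and c).
            (a and c): α-rule — add a, c.
            (not e and c): α-rule — add not e, c.
            ○ open, literals {a=1, c=1, e=0}.
          branch 1.2.2 (add ((not f or f) and not f)):
            ((not f or f) and not f): α-rule — add (not f or f), not f.
            (not f or f): β-rule — branch into not f  //  f.
              branch 1.2.2.1 (add not f):
                ○ open, literals {f=0}.
              branch 1.2.2.2 (add f):
                × closes — contains both f and not f.
  branch 2 (add not (d or (a or e))):
    not (d or (a or e)): α-rule — add not d, not (a or e).
    not (a or e): α-rule — add not a, not e.
    ○ open, literals {a=0, d=0, e=0}.
1 branch closed, 4 open.
Each open branch fixes some atoms; the unmentioned ones are free. Counting distinct full assignments: branch {a=1} (b, c, d, e, f) contributes 32 new; branch {a=1, c=1, e=0} (b, d, f) contributes 0 new; branch {f=0} (b, c, d, e, a) contributes 16 new; branch {a=0, d=0, e=0} (b, c, f) contributes 4 new. Total: 52.

52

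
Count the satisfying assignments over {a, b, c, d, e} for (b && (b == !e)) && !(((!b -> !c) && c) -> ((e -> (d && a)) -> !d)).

Initial set: {T ((b && (b == !e)) && !(((!b -> !c) && c) -> ((e -> (d && a)) -> !d)))}.
T ((b && (b == !e)) && !(((!b -> !c) && c) -> ((e -> (d && a)) -> !d))): α-rule — add T (b && (b == !e)), T !(((!b -> !c) && c) -> ((e -> (d && a)) -> !d)).
T (b && (b == !e)): α-rule — add T b, T (b == !e).
T !(((!b -> !c) && c) -> ((e -> (d && a)) -> !d)): α-rule — add T ((!b -> !c) && c), F ((e -> (d && a)) -> !d).
T ((!b -> !c) && c): α-rule — add T (!b -> !c), T c.
F ((e -> (d && a)) -> !d): α-rule — add T (e -> (d && a)), F !d.
T (b == !e): β-rule — branch into T b, T !e  //  F b, F !e.
  branch 1 (add T b, T !e):
    T (!b -> !c): β-rule — branch into F !b  //  T !c.
      branch 1.1 (add F !b):
        T (e -> (d && a)): β-rule — branch into F e  //  T (d && a).
          branch 1.1.1 (add F e):
            ○ open, literals {b=T, c=T, d=T, e=F}.
          branch 1.1.2 (add T (d && a)):
            T (d && a): α-rule — add T d, T a.
            ○ open, literals {a=T, b=T, c=T, d=T, e=F}.
      branch 1.2 (add T !c):
        × closes — contains both c and !c.
  branch 2 (add F b, F !e):
    × closes — contains both b and !b.
2 branches closed, 2 open.
Each open branch fixes some atoms; the unmentioned ones are free. Counting distinct full assignments: branch {b=T, c=T, d=T, e=F} (a) contributes 2 new; branch {a=T, b=T, c=T, d=T, e=F} (none free) contributes 0 new. Total: 2.

2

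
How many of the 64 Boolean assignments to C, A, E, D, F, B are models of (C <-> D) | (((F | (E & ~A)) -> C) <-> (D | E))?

46

Initial set: {((C <-> D) | (((F | (E & ~A)) -> C) <-> (D | E)))}.
((C <-> D) | (((F | (E & ~A)) -> C) <-> (D | E))): β-rule — branch into (C <-> D)  //  (((F | (E & ~A)) -> C) <-> (D | E)).
  branch 1 (add (C <-> D)):
    (C <-> D): β-rule — branch into C, D  //  ~C, ~D.
      branch 1.1 (add C, D):
        ○ open, literals {C=true, D=true}.
      branch 1.2 (add ~C, ~D):
        ○ open, literals {C=false, D=false}.
  branch 2 (add (((F | (E & ~A)) -> C) <-> (D | E))):
    (((F | (E & ~A)) -> C) <-> (D | E)): β-rule — branch into ((F | (E & ~A)) -> C), (D | E)  //  ~((F | (E & ~A)) -> C), ~(D | E).
      branch 2.1 (add ((F | (E & ~A)) -> C), (D | E)):
        ((F | (E & ~A)) -> C): β-rule — branch into ~(F | (E & ~A))  //  C.
          branch 2.1.1 (add ~(F | (E & ~A))):
            ~(F | (E & ~A)): α-rule — add ~F, ~(E & ~A).
            (D | E): β-rule — branch into D  //  E.
              branch 2.1.1.1 (add D):
                ~(E & ~A): β-rule — branch into ~E  //  ~~A.
                  branch 2.1.1.1.1 (add ~E):
                    ○ open, literals {D=true, E=false, F=false}.
                  branch 2.1.1.1.2 (add ~~A):
                    ○ open, literals {A=true, D=true, F=false}.
              branch 2.1.1.2 (add E):
                ~(E & ~A): β-rule — branch into ~E  //  ~~A.
                  branch 2.1.1.2.1 (add ~E):
                    × closes — contains both E and ~E.
                  branch 2.1.1.2.2 (add ~~A):
                    ○ open, literals {A=true, E=true, F=false}.
          branch 2.1.2 (add C):
            (D | E): β-rule — branch into D  //  E.
              branch 2.1.2.1 (add D):
                ○ open, literals {C=true, D=true}.
              branch 2.1.2.2 (add E):
                ○ open, literals {C=true, E=true}.
      branch 2.2 (add ~((F | (E & ~A)) -> C), ~(D | E)):
        ~((F | (E & ~A)) -> C): α-rule — add (F | (E & ~A)), ~C.
        ~(D | E): α-rule — add ~D, ~E.
        (F | (E & ~A)): β-rule — branch into F  //  (E & ~A).
          branch 2.2.1 (add F):
            ○ open, literals {C=false, D=false, E=false, F=true}.
          branch 2.2.2 (add (E & ~A)):
            (E & ~A): α-rule — add E, ~A.
            × closes — contains both E and ~E.
2 branches closed, 8 open.
Each open branch fixes some atoms; the unmentioned ones are free. Counting distinct full assignments: branch {C=true, D=true} (A, E, F, B) contributes 16 new; branch {C=false, D=false} (A, E, F, B) contributes 16 new; branch {D=true, E=false, F=false} (C, A, B) contributes 4 new; branch {A=true, D=true, F=false} (C, E, B) contributes 2 new; branch {A=true, E=true, F=false} (C, D, B) contributes 2 new; branch {C=true, D=true} (A, E, F, B) contributes 0 new; branch {C=true, E=true} (A, D, F, B) contributes 6 new; branch {C=false, D=false, E=false, F=true} (A, B) contributes 0 new. Total: 46.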